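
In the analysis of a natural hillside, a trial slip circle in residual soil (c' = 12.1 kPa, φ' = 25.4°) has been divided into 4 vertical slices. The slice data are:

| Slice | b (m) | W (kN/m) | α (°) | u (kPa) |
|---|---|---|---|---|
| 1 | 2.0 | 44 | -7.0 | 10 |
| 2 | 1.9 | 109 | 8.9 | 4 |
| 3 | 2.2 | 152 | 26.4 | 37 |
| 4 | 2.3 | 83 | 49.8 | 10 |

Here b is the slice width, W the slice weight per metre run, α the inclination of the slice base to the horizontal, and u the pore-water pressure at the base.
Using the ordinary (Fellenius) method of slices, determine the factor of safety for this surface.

Ordinary method of slices: FS = Σ[c'·Δl_i + (W_i cosα_i − u_i·Δl_i)·tanφ'] / Σ W_i sinα_i, with Δl_i = b_i / cosα_i.
Slice 1: Δl = 2.0/cos(-7.0°) = 2.015 m; N'_1 = 44·cos(-7.0°) − 10·2.015 = 23.5; c'Δl = 24.38; W sinα = -5.4
Slice 2: Δl = 1.9/cos8.9° = 1.923 m; N'_2 = 109·cos8.9° − 4·1.923 = 100.0; c'Δl = 23.27; W sinα = 16.9
Slice 3: Δl = 2.2/cos26.4° = 2.456 m; N'_3 = 152·cos26.4° − 37·2.456 = 45.3; c'Δl = 29.72; W sinα = 67.6
Slice 4: Δl = 2.3/cos49.8° = 3.563 m; N'_4 = 83·cos49.8° − 10·3.563 = 17.9; c'Δl = 43.12; W sinα = 63.4
Σc'Δl = 120.5 kN/m; ΣN' = 186.7 kN/m; ΣW sinα = 142.5 kN/m
Resisting = 120.5 + 186.7·tan25.4° = 120.5 + 88.7 = 209.2 kN/m
FS = 209.2 / 142.5 = 1.468

FS = 1.47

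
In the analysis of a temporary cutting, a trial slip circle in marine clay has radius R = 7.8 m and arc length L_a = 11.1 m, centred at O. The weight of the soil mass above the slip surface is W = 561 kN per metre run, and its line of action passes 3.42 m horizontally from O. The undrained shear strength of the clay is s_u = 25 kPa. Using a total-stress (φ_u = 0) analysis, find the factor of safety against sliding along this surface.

Taking moments about the centre O, the resisting moment is provided by the undrained shear strength acting along the arc:
M_R = s_u·L_a·R = 25·11.10·7.8 = 2164.5 kN·m/m
M_D = W·d = 561·3.42 = 1918.6 kN·m/m
FS = M_R / M_D = 2164.5 / 1918.6 = 1.128

FS = 1.13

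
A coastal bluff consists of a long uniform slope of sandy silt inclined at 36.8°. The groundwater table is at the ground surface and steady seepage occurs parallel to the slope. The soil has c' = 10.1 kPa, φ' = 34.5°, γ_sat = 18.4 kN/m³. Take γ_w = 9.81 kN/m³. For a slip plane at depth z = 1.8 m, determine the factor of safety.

With seepage parallel to the slope and the water table at the surface, the effective normal stress on the slip plane uses the buoyant unit weight γ' = γ_sat − γ_w while the driving shear stress uses γ_sat:
FS = [c' + γ' z cos²β tanφ'] / [γ_sat z sinβ cosβ]
γ' = 18.4 − 9.81 = 8.59 kN/m³
Numerator = 10.1 + 8.59·1.8·cos²36.8°·tan34.5° = 10.1 + 8.59·1.8·0.6412·0.6873 = 16.914 kPa
Denominator = 18.4·1.8·sin36.8°·cos36.8° = 18.4·1.8·0.5990·0.8007 = 15.886 kPa
FS = 16.914 / 15.886 = 1.065

FS = 1.06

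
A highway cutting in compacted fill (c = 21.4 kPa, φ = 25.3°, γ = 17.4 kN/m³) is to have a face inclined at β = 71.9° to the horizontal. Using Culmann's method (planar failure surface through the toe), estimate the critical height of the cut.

H_c = 13.51 m

Culmann's analysis gives the critical failure plane at α_cr = (β + φ)/2 = (71.9 + 25.3)/2 = 48.6°, and the critical height
H_c = (4c/γ) · sinβ cosφ / [1 − cos(β − φ)]
    = (4·21.4/17.4) · sin71.9°·cos25.3° / [1 − cos(46.6°)]
    = 4.920 · 0.9505·0.9041 / [1 − 0.6871]
    = 4.920 · 0.8593 / 0.3129
    = 13.51 m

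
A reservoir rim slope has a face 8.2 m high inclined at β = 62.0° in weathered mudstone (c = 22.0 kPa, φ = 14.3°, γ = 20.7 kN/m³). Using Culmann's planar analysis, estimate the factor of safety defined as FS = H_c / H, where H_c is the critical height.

H_c = (4c/γ) · sinβ cosφ / [1 − cos(β − φ)]
    = (4·22.0/20.7) · sin62.0°·cos14.3° / [1 − cos47.7°]
    = 4.251 · 0.8556 / 0.3270 = 11.12 m
FS = H_c / H = 11.12 / 8.2 = 1.357

FS = 1.36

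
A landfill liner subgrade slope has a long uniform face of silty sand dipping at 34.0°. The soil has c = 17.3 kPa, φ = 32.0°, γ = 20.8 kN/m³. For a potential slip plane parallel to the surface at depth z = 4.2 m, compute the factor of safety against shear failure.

For an infinite slope with a slip plane parallel to the surface (no pore pressure): FS = [c + γz cos²β tanφ] / [γz sinβ cosβ].
γz = 20.8·4.2 = 87.36 kN/m²
Numerator = 17.3 + 87.36·cos²34.0°·tan32.0° = 17.3 + 87.36·0.6873·0.6249 = 54.819 kPa
Denominator = 87.36·sin34.0°·cos34.0° = 87.36·0.5592·0.8290 = 40.499 kPa
FS = 54.819 / 40.499 = 1.354

FS = 1.35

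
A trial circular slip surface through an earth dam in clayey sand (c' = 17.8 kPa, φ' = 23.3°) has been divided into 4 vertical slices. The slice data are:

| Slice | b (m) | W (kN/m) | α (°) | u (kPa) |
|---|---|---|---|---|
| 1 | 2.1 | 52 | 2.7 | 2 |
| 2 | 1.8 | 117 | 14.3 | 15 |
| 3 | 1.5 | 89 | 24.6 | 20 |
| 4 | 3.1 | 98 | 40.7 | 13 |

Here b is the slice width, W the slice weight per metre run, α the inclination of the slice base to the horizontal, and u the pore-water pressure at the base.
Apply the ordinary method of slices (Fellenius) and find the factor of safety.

FS = 1.96

Ordinary method of slices: FS = Σ[c'·Δl_i + (W_i cosα_i − u_i·Δl_i)·tanφ'] / Σ W_i sinα_i, with Δl_i = b_i / cosα_i.
Slice 1: Δl = 2.1/cos2.7° = 2.102 m; N'_1 = 52·cos2.7° − 2·2.102 = 47.7; c'Δl = 37.42; W sinα = 2.4
Slice 2: Δl = 1.8/cos14.3° = 1.858 m; N'_2 = 117·cos14.3° − 15·1.858 = 85.5; c'Δl = 33.06; W sinα = 28.9
Slice 3: Δl = 1.5/cos24.6° = 1.650 m; N'_3 = 89·cos24.6° − 20·1.650 = 47.9; c'Δl = 29.37; W sinα = 37.0
Slice 4: Δl = 3.1/cos40.7° = 4.089 m; N'_4 = 98·cos40.7° − 13·4.089 = 21.1; c'Δl = 72.78; W sinα = 63.9
Σc'Δl = 172.6 kN/m; ΣN' = 202.3 kN/m; ΣW sinα = 132.3 kN/m
Resisting = 172.6 + 202.3·tan23.3° = 172.6 + 87.1 = 259.8 kN/m
FS = 259.8 / 132.3 = 1.963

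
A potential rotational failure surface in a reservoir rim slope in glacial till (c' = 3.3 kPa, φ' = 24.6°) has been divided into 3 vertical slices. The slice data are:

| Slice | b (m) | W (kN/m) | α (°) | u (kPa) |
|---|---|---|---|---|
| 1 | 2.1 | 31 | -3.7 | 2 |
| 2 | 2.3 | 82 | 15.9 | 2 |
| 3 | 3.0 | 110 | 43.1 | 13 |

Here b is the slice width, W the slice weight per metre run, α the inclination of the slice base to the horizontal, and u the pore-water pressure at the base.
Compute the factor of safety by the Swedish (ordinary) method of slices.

Ordinary method of slices: FS = Σ[c'·Δl_i + (W_i cosα_i − u_i·Δl_i)·tanφ'] / Σ W_i sinα_i, with Δl_i = b_i / cosα_i.
Slice 1: Δl = 2.1/cos(-3.7°) = 2.104 m; N'_1 = 31·cos(-3.7°) − 2·2.104 = 26.7; c'Δl = 6.94; W sinα = -2.0
Slice 2: Δl = 2.3/cos15.9° = 2.391 m; N'_2 = 82·cos15.9° − 2·2.391 = 74.1; c'Δl = 7.89; W sinα = 22.5
Slice 3: Δl = 3.0/cos43.1° = 4.109 m; N'_3 = 110·cos43.1° − 13·4.109 = 26.9; c'Δl = 13.56; W sinα = 75.2
Σc'Δl = 28.4 kN/m; ΣN' = 127.7 kN/m; ΣW sinα = 95.6 kN/m
Resisting = 28.4 + 127.7·tan24.6° = 28.4 + 58.5 = 86.9 kN/m
FS = 86.9 / 95.6 = 0.908

FS = 0.91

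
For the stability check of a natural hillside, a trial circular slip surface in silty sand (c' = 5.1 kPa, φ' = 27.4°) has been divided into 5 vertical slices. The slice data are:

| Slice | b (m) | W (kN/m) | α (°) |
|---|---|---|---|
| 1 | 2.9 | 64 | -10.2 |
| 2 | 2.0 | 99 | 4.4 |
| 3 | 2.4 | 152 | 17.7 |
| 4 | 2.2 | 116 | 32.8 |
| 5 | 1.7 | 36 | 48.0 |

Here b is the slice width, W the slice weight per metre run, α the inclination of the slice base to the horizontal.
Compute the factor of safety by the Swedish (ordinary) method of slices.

FS = 2.17

Ordinary method of slices: FS = Σ[c'·Δl_i + (W_i cosα_i)·tanφ'] / Σ W_i sinα_i, with Δl_i = b_i / cosα_i.
Slice 1: Δl = 2.9/cos(-10.2°) = 2.947 m; N'_1 = 64·cos(-10.2°) = 63.0; c'Δl = 15.03; W sinα = -11.3
Slice 2: Δl = 2.0/cos4.4° = 2.006 m; N'_2 = 99·cos4.4° = 98.7; c'Δl = 10.23; W sinα = 7.6
Slice 3: Δl = 2.4/cos17.7° = 2.519 m; N'_3 = 152·cos17.7° = 144.8; c'Δl = 12.85; W sinα = 46.2
Slice 4: Δl = 2.2/cos32.8° = 2.617 m; N'_4 = 116·cos32.8° = 97.5; c'Δl = 13.35; W sinα = 62.8
Slice 5: Δl = 1.7/cos48.0° = 2.541 m; N'_5 = 36·cos48.0° = 24.1; c'Δl = 12.96; W sinα = 26.8
Σc'Δl = 64.4 kN/m; ΣN' = 428.1 kN/m; ΣW sinα = 132.1 kN/m
Resisting = 64.4 + 428.1·tan27.4° = 64.4 + 221.9 = 286.3 kN/m
FS = 286.3 / 132.1 = 2.168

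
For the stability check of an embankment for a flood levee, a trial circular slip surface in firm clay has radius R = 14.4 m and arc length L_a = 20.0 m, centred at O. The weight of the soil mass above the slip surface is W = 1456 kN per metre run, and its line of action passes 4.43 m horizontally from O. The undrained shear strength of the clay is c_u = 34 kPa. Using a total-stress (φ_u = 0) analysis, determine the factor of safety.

FS = 1.52

Taking moments about the centre O, the resisting moment is provided by the undrained shear strength acting along the arc:
M_R = c_u·L_a·R = 34·20.00·14.4 = 9792.0 kN·m/m
M_D = W·d = 1456·4.43 = 6450.1 kN·m/m
FS = M_R / M_D = 9792.0 / 6450.1 = 1.518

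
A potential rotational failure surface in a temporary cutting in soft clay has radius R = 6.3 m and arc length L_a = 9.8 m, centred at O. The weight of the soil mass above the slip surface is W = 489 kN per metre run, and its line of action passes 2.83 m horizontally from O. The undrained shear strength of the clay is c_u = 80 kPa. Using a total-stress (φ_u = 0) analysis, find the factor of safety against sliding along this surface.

Taking moments about the centre O, the resisting moment is provided by the undrained shear strength acting along the arc:
M_R = c_u·L_a·R = 80·9.80·6.3 = 4939.2 kN·m/m
M_D = W·d = 489·2.83 = 1383.9 kN·m/m
FS = M_R / M_D = 4939.2 / 1383.9 = 3.569

FS = 3.57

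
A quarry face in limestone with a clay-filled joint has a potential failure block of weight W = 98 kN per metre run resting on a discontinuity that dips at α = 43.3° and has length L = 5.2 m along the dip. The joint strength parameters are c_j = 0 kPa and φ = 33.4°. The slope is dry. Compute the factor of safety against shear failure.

FS = 0.70

Resolving the block weight along and normal to the plane and applying the Mohr–Coulomb strength on the joint:
N' = W cosα = 98·cos43.3° = 71.3 kN/m
Driving force T = W sinα = 98·sin43.3° = 67.2 kN/m
Resisting force R = c_j·L + N'·tanφ = 0·5.2 + 71.3·tan33.4° = 0.0 + 47.0 = 47.0 kN/m
FS = R / T = 47.0 / 67.2 = 0.700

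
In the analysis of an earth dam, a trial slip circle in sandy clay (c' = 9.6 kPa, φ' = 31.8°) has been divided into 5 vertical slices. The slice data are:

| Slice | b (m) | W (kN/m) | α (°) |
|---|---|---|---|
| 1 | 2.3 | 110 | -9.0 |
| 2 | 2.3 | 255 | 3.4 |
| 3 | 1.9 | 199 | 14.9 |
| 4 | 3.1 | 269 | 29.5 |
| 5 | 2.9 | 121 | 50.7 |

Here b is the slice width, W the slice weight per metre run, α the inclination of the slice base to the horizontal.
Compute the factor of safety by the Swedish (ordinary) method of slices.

Ordinary method of slices: FS = Σ[c'·Δl_i + (W_i cosα_i)·tanφ'] / Σ W_i sinα_i, with Δl_i = b_i / cosα_i.
Slice 1: Δl = 2.3/cos(-9.0°) = 2.329 m; N'_1 = 110·cos(-9.0°) = 108.6; c'Δl = 22.36; W sinα = -17.2
Slice 2: Δl = 2.3/cos3.4° = 2.304 m; N'_2 = 255·cos3.4° = 254.6; c'Δl = 22.12; W sinα = 15.1
Slice 3: Δl = 1.9/cos14.9° = 1.966 m; N'_3 = 199·cos14.9° = 192.3; c'Δl = 18.87; W sinα = 51.2
Slice 4: Δl = 3.1/cos29.5° = 3.562 m; N'_4 = 269·cos29.5° = 234.1; c'Δl = 34.19; W sinα = 132.5
Slice 5: Δl = 2.9/cos50.7° = 4.579 m; N'_5 = 121·cos50.7° = 76.6; c'Δl = 43.95; W sinα = 93.6
Σc'Δl = 141.5 kN/m; ΣN' = 866.3 kN/m; ΣW sinα = 275.2 kN/m
Resisting = 141.5 + 866.3·tan31.8° = 141.5 + 537.1 = 678.6 kN/m
FS = 678.6 / 275.2 = 2.466

FS = 2.47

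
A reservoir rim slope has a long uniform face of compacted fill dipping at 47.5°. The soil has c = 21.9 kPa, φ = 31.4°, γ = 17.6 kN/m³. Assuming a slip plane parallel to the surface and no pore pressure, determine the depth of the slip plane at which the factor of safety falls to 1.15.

z = 4.23 m

Setting FS = 1.15 in FS = [c + γz cos²β tanφ] / [γz sinβ cosβ] and solving for z:
z = c / [γ cosβ (FS·sinβ − cosβ·tanφ)]
  = 21.9 / [17.6·cos47.5°·(1.15·sin47.5° − cos47.5°·tan31.4°)]
  = 21.9 / [17.6·0.6756·(1.15·0.7373 − 0.6756·0.6104)]
  = 21.9 / 5.1781 = 4.229 m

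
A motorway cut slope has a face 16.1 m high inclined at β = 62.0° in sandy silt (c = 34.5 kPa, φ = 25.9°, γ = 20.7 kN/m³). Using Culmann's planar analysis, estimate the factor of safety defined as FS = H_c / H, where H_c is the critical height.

FS = 1.71

H_c = (4c/γ) · sinβ cosφ / [1 − cos(β − φ)]
    = (4·34.5/20.7) · sin62.0°·cos25.9° / [1 − cos36.1°]
    = 6.667 · 0.7943 / 0.1920 = 27.58 m
FS = H_c / H = 27.58 / 16.1 = 1.713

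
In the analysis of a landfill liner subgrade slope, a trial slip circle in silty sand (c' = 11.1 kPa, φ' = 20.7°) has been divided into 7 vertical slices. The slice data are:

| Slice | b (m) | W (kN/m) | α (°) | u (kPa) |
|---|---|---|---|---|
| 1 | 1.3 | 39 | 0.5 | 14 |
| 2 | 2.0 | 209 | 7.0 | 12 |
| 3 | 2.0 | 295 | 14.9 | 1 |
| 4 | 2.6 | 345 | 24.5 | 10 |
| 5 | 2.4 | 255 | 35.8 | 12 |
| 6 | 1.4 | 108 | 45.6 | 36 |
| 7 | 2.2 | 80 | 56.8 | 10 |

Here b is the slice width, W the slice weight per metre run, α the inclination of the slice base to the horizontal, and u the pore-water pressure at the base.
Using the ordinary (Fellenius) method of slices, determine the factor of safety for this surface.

Ordinary method of slices: FS = Σ[c'·Δl_i + (W_i cosα_i − u_i·Δl_i)·tanφ'] / Σ W_i sinα_i, with Δl_i = b_i / cosα_i.
Slice 1: Δl = 1.3/cos0.5° = 1.300 m; N'_1 = 39·cos0.5° − 14·1.300 = 20.8; c'Δl = 14.43; W sinα = 0.3
Slice 2: Δl = 2.0/cos7.0° = 2.015 m; N'_2 = 209·cos7.0° − 12·2.015 = 183.3; c'Δl = 22.37; W sinα = 25.5
Slice 3: Δl = 2.0/cos14.9° = 2.070 m; N'_3 = 295·cos14.9° − 1·2.070 = 283.0; c'Δl = 22.97; W sinα = 75.9
Slice 4: Δl = 2.6/cos24.5° = 2.857 m; N'_4 = 345·cos24.5° − 10·2.857 = 285.4; c'Δl = 31.72; W sinα = 143.1
Slice 5: Δl = 2.4/cos35.8° = 2.959 m; N'_5 = 255·cos35.8° − 12·2.959 = 171.3; c'Δl = 32.85; W sinα = 149.2
Slice 6: Δl = 1.4/cos45.6° = 2.001 m; N'_6 = 108·cos45.6° − 36·2.001 = 3.5; c'Δl = 22.21; W sinα = 77.2
Slice 7: Δl = 2.2/cos56.8° = 4.018 m; N'_7 = 80·cos56.8° − 10·4.018 = 3.6; c'Δl = 44.60; W sinα = 66.9
Σc'Δl = 191.1 kN/m; ΣN' = 950.9 kN/m; ΣW sinα = 538.0 kN/m
Resisting = 191.1 + 950.9·tan20.7° = 191.1 + 359.3 = 550.5 kN/m
FS = 550.5 / 538.0 = 1.023

FS = 1.02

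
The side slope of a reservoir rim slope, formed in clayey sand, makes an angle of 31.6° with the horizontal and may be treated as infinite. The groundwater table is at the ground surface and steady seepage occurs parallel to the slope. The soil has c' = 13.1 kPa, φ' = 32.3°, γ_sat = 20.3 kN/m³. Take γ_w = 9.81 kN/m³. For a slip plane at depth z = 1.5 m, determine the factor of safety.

With seepage parallel to the slope and the water table at the surface, the effective normal stress on the slip plane uses the buoyant unit weight γ' = γ_sat − γ_w while the driving shear stress uses γ_sat:
FS = [c' + γ' z cos²β tanφ'] / [γ_sat z sinβ cosβ]
γ' = 20.3 − 9.81 = 10.49 kN/m³
Numerator = 13.1 + 10.49·1.5·cos²31.6°·tan32.3° = 13.1 + 10.49·1.5·0.7254·0.6322 = 20.316 kPa
Denominator = 20.3·1.5·sin31.6°·cos31.6° = 20.3·1.5·0.5240·0.8517 = 13.590 kPa
FS = 20.316 / 13.590 = 1.495

FS = 1.49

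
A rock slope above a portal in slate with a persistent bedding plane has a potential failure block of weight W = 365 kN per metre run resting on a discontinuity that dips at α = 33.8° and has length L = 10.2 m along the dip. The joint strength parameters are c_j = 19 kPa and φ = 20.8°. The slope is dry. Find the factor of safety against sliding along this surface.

Resolving the block weight along and normal to the plane and applying the Mohr–Coulomb strength on the joint:
N' = W cosα = 365·cos33.8° = 303.3 kN/m
Driving force T = W sinα = 365·sin33.8° = 203.0 kN/m
Resisting force R = c_j·L + N'·tanφ = 19·10.2 + 303.3·tan20.8° = 193.8 + 115.2 = 309.0 kN/m
FS = R / T = 309.0 / 203.0 = 1.522

FS = 1.52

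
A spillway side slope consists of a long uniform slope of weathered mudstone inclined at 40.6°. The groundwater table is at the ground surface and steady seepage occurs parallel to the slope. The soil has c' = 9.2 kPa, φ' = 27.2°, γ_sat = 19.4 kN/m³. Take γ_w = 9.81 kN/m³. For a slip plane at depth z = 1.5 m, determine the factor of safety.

FS = 0.94

With seepage parallel to the slope and the water table at the surface, the effective normal stress on the slip plane uses the buoyant unit weight γ' = γ_sat − γ_w while the driving shear stress uses γ_sat:
FS = [c' + γ' z cos²β tanφ'] / [γ_sat z sinβ cosβ]
γ' = 19.4 − 9.81 = 9.59 kN/m³
Numerator = 9.2 + 9.59·1.5·cos²40.6°·tan27.2° = 9.2 + 9.59·1.5·0.5765·0.5139 = 13.462 kPa
Denominator = 19.4·1.5·sin40.6°·cos40.6° = 19.4·1.5·0.6508·0.7593 = 14.379 kPa
FS = 13.462 / 14.379 = 0.936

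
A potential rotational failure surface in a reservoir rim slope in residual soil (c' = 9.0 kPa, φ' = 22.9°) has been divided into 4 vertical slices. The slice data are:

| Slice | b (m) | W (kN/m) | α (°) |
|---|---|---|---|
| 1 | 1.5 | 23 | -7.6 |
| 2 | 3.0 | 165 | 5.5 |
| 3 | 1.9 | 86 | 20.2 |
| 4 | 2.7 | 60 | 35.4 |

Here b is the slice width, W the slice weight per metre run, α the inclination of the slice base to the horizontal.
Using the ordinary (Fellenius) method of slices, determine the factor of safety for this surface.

FS = 2.88

Ordinary method of slices: FS = Σ[c'·Δl_i + (W_i cosα_i)·tanφ'] / Σ W_i sinα_i, with Δl_i = b_i / cosα_i.
Slice 1: Δl = 1.5/cos(-7.6°) = 1.513 m; N'_1 = 23·cos(-7.6°) = 22.8; c'Δl = 13.62; W sinα = -3.0
Slice 2: Δl = 3.0/cos5.5° = 3.014 m; N'_2 = 165·cos5.5° = 164.2; c'Δl = 27.12; W sinα = 15.8
Slice 3: Δl = 1.9/cos20.2° = 2.025 m; N'_3 = 86·cos20.2° = 80.7; c'Δl = 18.22; W sinα = 29.7
Slice 4: Δl = 2.7/cos35.4° = 3.312 m; N'_4 = 60·cos35.4° = 48.9; c'Δl = 29.81; W sinα = 34.8
Σc'Δl = 88.8 kN/m; ΣN' = 316.7 kN/m; ΣW sinα = 77.2 kN/m
Resisting = 88.8 + 316.7·tan22.9° = 88.8 + 133.8 = 222.5 kN/m
FS = 222.5 / 77.2 = 2.882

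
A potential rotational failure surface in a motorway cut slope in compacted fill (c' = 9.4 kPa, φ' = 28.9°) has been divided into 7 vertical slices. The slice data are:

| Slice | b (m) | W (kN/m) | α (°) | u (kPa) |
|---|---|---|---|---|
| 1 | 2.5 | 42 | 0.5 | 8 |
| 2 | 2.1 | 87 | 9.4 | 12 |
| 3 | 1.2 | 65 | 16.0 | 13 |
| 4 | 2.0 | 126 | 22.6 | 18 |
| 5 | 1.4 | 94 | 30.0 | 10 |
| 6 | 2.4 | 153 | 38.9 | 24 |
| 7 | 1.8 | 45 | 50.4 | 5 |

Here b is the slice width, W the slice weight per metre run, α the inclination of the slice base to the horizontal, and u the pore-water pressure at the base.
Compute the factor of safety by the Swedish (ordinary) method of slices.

Ordinary method of slices: FS = Σ[c'·Δl_i + (W_i cosα_i − u_i·Δl_i)·tanφ'] / Σ W_i sinα_i, with Δl_i = b_i / cosα_i.
Slice 1: Δl = 2.5/cos0.5° = 2.500 m; N'_1 = 42·cos0.5° − 8·2.500 = 22.0; c'Δl = 23.50; W sinα = 0.4
Slice 2: Δl = 2.1/cos9.4° = 2.129 m; N'_2 = 87·cos9.4° − 12·2.129 = 60.3; c'Δl = 20.01; W sinα = 14.2
Slice 3: Δl = 1.2/cos16.0° = 1.248 m; N'_3 = 65·cos16.0° − 13·1.248 = 46.3; c'Δl = 11.73; W sinα = 17.9
Slice 4: Δl = 2.0/cos22.6° = 2.166 m; N'_4 = 126·cos22.6° − 18·2.166 = 77.3; c'Δl = 20.36; W sinα = 48.4
Slice 5: Δl = 1.4/cos30.0° = 1.617 m; N'_5 = 94·cos30.0° − 10·1.617 = 65.2; c'Δl = 15.20; W sinα = 47.0
Slice 6: Δl = 2.4/cos38.9° = 3.084 m; N'_6 = 153·cos38.9° − 24·3.084 = 45.1; c'Δl = 28.99; W sinα = 96.1
Slice 7: Δl = 1.8/cos50.4° = 2.824 m; N'_7 = 45·cos50.4° − 5·2.824 = 14.6; c'Δl = 26.54; W sinα = 34.7
Σc'Δl = 146.3 kN/m; ΣN' = 330.7 kN/m; ΣW sinα = 258.7 kN/m
Resisting = 146.3 + 330.7·tan28.9° = 146.3 + 182.6 = 328.9 kN/m
FS = 328.9 / 258.7 = 1.272

FS = 1.27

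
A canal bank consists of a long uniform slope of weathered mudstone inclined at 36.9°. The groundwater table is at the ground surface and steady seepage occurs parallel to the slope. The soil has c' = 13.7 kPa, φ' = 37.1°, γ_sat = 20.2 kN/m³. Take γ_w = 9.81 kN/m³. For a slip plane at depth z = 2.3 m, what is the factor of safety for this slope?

With seepage parallel to the slope and the water table at the surface, the effective normal stress on the slip plane uses the buoyant unit weight γ' = γ_sat − γ_w while the driving shear stress uses γ_sat:
FS = [c' + γ' z cos²β tanφ'] / [γ_sat z sinβ cosβ]
γ' = 20.2 − 9.81 = 10.39 kN/m³
Numerator = 13.7 + 10.39·2.3·cos²36.9°·tan37.1° = 13.7 + 10.39·2.3·0.6395·0.7563 = 25.258 kPa
Denominator = 20.2·2.3·sin36.9°·cos36.9° = 20.2·2.3·0.6004·0.7997 = 22.308 kPa
FS = 25.258 / 22.308 = 1.132

FS = 1.13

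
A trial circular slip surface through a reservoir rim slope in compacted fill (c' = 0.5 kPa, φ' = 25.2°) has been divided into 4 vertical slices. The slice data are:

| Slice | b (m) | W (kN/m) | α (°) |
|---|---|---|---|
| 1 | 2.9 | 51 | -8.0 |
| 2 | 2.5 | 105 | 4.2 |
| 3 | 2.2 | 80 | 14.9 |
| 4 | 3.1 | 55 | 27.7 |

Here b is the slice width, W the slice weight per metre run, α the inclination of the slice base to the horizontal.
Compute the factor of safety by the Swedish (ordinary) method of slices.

Ordinary method of slices: FS = Σ[c'·Δl_i + (W_i cosα_i)·tanφ'] / Σ W_i sinα_i, with Δl_i = b_i / cosα_i.
Slice 1: Δl = 2.9/cos(-8.0°) = 2.928 m; N'_1 = 51·cos(-8.0°) = 50.5; c'Δl = 1.46; W sinα = -7.1
Slice 2: Δl = 2.5/cos4.2° = 2.507 m; N'_2 = 105·cos4.2° = 104.7; c'Δl = 1.25; W sinα = 7.7
Slice 3: Δl = 2.2/cos14.9° = 2.277 m; N'_3 = 80·cos14.9° = 77.3; c'Δl = 1.14; W sinα = 20.6
Slice 4: Δl = 3.1/cos27.7° = 3.501 m; N'_4 = 55·cos27.7° = 48.7; c'Δl = 1.75; W sinα = 25.6
Σc'Δl = 5.6 kN/m; ΣN' = 281.2 kN/m; ΣW sinα = 46.7 kN/m
Resisting = 5.6 + 281.2·tan25.2° = 5.6 + 132.3 = 137.9 kN/m
FS = 137.9 / 46.7 = 2.952

FS = 2.95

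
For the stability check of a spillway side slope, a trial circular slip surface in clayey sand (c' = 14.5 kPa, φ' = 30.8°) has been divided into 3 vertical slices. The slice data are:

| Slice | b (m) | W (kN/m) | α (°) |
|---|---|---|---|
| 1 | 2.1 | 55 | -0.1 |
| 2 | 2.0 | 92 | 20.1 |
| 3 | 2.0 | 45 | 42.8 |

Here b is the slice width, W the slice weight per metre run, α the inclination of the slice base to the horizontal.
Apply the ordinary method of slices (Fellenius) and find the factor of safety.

Ordinary method of slices: FS = Σ[c'·Δl_i + (W_i cosα_i)·tanφ'] / Σ W_i sinα_i, with Δl_i = b_i / cosα_i.
Slice 1: Δl = 2.1/cos(-0.1°) = 2.100 m; N'_1 = 55·cos(-0.1°) = 55.0; c'Δl = 30.45; W sinα = -0.1
Slice 2: Δl = 2.0/cos20.1° = 2.130 m; N'_2 = 92·cos20.1° = 86.4; c'Δl = 30.88; W sinα = 31.6
Slice 3: Δl = 2.0/cos42.8° = 2.726 m; N'_3 = 45·cos42.8° = 33.0; c'Δl = 39.52; W sinα = 30.6
Σc'Δl = 100.9 kN/m; ΣN' = 174.4 kN/m; ΣW sinα = 62.1 kN/m
Resisting = 100.9 + 174.4·tan30.8° = 100.9 + 104.0 = 204.8 kN/m
FS = 204.8 / 62.1 = 3.299

FS = 3.30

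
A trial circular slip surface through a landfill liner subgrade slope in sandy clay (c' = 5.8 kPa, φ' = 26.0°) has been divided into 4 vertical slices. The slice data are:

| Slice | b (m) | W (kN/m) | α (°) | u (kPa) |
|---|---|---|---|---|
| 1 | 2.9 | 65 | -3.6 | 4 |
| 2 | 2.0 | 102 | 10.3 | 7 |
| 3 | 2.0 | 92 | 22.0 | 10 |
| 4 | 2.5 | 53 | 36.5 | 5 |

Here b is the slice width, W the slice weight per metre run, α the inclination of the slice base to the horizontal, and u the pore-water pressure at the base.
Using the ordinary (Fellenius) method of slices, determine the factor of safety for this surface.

FS = 2.14

Ordinary method of slices: FS = Σ[c'·Δl_i + (W_i cosα_i − u_i·Δl_i)·tanφ'] / Σ W_i sinα_i, with Δl_i = b_i / cosα_i.
Slice 1: Δl = 2.9/cos(-3.6°) = 2.906 m; N'_1 = 65·cos(-3.6°) − 4·2.906 = 53.2; c'Δl = 16.85; W sinα = -4.1
Slice 2: Δl = 2.0/cos10.3° = 2.033 m; N'_2 = 102·cos10.3° − 7·2.033 = 86.1; c'Δl = 11.79; W sinα = 18.2
Slice 3: Δl = 2.0/cos22.0° = 2.157 m; N'_3 = 92·cos22.0° − 10·2.157 = 63.7; c'Δl = 12.51; W sinα = 34.5
Slice 4: Δl = 2.5/cos36.5° = 3.110 m; N'_4 = 53·cos36.5° − 5·3.110 = 27.1; c'Δl = 18.04; W sinα = 31.5
Σc'Δl = 59.2 kN/m; ΣN' = 230.2 kN/m; ΣW sinα = 80.1 kN/m
Resisting = 59.2 + 230.2·tan26.0° = 59.2 + 112.3 = 171.4 kN/m
FS = 171.4 / 80.1 = 2.139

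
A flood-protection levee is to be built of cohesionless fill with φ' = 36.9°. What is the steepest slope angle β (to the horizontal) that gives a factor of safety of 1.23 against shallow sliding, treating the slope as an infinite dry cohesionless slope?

β = 31.4°

For an infinite dry cohesionless slope FS = tanφ'/tanβ, so tanβ = tanφ' / FS.
tanβ = tan36.9° / 1.23 = 0.7508 / 1.23 = 0.6104
β = arctan(0.6104) = 31.40°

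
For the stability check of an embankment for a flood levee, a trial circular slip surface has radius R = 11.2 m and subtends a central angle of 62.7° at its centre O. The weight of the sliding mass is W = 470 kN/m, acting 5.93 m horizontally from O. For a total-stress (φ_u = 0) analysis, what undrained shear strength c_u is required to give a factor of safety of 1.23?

FS = c_u·L_a·R / (W·d), so c_u = FS·W·d / (L_a·R).
Arc length L_a = R·θ = 11.2·(62.7°·π/180) = 11.2·1.0943 = 12.26 m
c_u = 1.23·470·5.93 / (12.26·11.2) = 3428.1 / 137.27 = 24.97 kPa

c_u = 25.0 kPa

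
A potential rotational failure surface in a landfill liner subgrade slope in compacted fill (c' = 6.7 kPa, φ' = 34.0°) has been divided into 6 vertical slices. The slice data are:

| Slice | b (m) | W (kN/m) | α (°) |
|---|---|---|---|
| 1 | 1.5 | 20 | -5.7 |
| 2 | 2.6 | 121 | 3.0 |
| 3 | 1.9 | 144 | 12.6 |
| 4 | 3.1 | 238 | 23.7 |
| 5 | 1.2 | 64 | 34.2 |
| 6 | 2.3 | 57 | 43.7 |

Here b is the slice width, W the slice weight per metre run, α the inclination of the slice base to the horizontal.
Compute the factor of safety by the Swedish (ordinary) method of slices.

FS = 2.39

Ordinary method of slices: FS = Σ[c'·Δl_i + (W_i cosα_i)·tanφ'] / Σ W_i sinα_i, with Δl_i = b_i / cosα_i.
Slice 1: Δl = 1.5/cos(-5.7°) = 1.507 m; N'_1 = 20·cos(-5.7°) = 19.9; c'Δl = 10.10; W sinα = -2.0
Slice 2: Δl = 2.6/cos3.0° = 2.604 m; N'_2 = 121·cos3.0° = 120.8; c'Δl = 17.44; W sinα = 6.3
Slice 3: Δl = 1.9/cos12.6° = 1.947 m; N'_3 = 144·cos12.6° = 140.5; c'Δl = 13.04; W sinα = 31.4
Slice 4: Δl = 3.1/cos23.7° = 3.386 m; N'_4 = 238·cos23.7° = 217.9; c'Δl = 22.68; W sinα = 95.7
Slice 5: Δl = 1.2/cos34.2° = 1.451 m; N'_5 = 64·cos34.2° = 52.9; c'Δl = 9.72; W sinα = 36.0
Slice 6: Δl = 2.3/cos43.7° = 3.181 m; N'_6 = 57·cos43.7° = 41.2; c'Δl = 21.31; W sinα = 39.4
Σc'Δl = 94.3 kN/m; ΣN' = 593.3 kN/m; ΣW sinα = 206.8 kN/m
Resisting = 94.3 + 593.3·tan34.0° = 94.3 + 400.2 = 494.5 kN/m
FS = 494.5 / 206.8 = 2.392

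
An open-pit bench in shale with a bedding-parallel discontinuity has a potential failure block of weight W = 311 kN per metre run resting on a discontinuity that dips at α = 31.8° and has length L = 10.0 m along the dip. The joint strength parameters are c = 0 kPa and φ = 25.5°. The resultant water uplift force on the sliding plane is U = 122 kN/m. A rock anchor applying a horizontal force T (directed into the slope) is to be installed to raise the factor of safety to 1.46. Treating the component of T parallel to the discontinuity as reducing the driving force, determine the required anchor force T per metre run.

T = 115 kN/m

Resolving forces along and normal to the sliding plane, with the horizontal anchor force T adding T·sinα to the effective normal force and T·cosα acting up the plane against the driving force:
FS = [cL + (W cosα − U + T sinα) tanφ] / [W sinα − T cosα]
Without the anchor: N' = 142.3 kN/m, driving T_d = 163.9 kN/m, resisting R = 0·10.0 + 142.3·tan25.5° = 67.9 kN/m, FS = 0.41.
Setting FS = 1.46 and solving for T:
1.46·(163.9 − T cos31.8°) = 67.9 + T sin31.8°·tan25.5°
T·(sin31.8°·tan25.5° + 1.46·cos31.8°) = 1.46·163.9 − 67.9
T·(0.5270·0.4770 + 1.46·0.8499) = 239.3 − 67.9 = 171.4
T·1.4922 = 171.4
T = 114.9 kN/m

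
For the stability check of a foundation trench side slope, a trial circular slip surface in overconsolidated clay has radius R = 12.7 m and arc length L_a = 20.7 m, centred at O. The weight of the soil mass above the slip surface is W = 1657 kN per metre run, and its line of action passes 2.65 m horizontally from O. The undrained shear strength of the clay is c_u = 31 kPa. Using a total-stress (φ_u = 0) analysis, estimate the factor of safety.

Taking moments about the centre O, the resisting moment is provided by the undrained shear strength acting along the arc:
M_R = c_u·L_a·R = 31·20.70·12.7 = 8149.6 kN·m/m
M_D = W·d = 1657·2.65 = 4391.1 kN·m/m
FS = M_R / M_D = 8149.6 / 4391.1 = 1.856

FS = 1.86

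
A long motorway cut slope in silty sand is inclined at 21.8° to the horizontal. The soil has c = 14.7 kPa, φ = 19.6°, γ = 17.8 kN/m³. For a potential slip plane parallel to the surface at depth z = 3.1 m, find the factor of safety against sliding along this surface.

For an infinite slope with a slip plane parallel to the surface (no pore pressure): FS = [c + γz cos²β tanφ] / [γz sinβ cosβ].
γz = 17.8·3.1 = 55.18 kN/m²
Numerator = 14.7 + 55.18·cos²21.8°·tan19.6° = 14.7 + 55.18·0.8621·0.3561 = 31.639 kPa
Denominator = 55.18·sin21.8°·cos21.8° = 55.18·0.3714·0.9285 = 19.027 kPa
FS = 31.639 / 19.027 = 1.663

FS = 1.66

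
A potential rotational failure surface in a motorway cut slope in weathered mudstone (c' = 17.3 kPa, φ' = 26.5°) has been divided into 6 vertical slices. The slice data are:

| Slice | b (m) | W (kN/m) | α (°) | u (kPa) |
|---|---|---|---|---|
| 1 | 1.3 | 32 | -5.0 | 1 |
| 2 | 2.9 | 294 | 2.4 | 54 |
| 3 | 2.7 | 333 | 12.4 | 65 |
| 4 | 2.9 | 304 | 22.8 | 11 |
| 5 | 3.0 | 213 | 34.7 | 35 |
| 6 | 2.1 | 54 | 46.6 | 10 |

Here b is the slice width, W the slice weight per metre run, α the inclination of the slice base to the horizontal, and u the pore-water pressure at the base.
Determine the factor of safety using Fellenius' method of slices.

Ordinary method of slices: FS = Σ[c'·Δl_i + (W_i cosα_i − u_i·Δl_i)·tanφ'] / Σ W_i sinα_i, with Δl_i = b_i / cosα_i.
Slice 1: Δl = 1.3/cos(-5.0°) = 1.305 m; N'_1 = 32·cos(-5.0°) − 1·1.305 = 30.6; c'Δl = 22.58; W sinα = -2.8
Slice 2: Δl = 2.9/cos2.4° = 2.903 m; N'_2 = 294·cos2.4° − 54·2.903 = 137.0; c'Δl = 50.21; W sinα = 12.3
Slice 3: Δl = 2.7/cos12.4° = 2.764 m; N'_3 = 333·cos12.4° − 65·2.764 = 145.5; c'Δl = 47.83; W sinα = 71.5
Slice 4: Δl = 2.9/cos22.8° = 3.146 m; N'_4 = 304·cos22.8° − 11·3.146 = 245.6; c'Δl = 54.42; W sinα = 117.8
Slice 5: Δl = 3.0/cos34.7° = 3.649 m; N'_5 = 213·cos34.7° − 35·3.649 = 47.4; c'Δl = 63.13; W sinα = 121.3
Slice 6: Δl = 2.1/cos46.6° = 3.056 m; N'_6 = 54·cos46.6° − 10·3.056 = 6.5; c'Δl = 52.88; W sinα = 39.2
Σc'Δl = 291.0 kN/m; ΣN' = 612.7 kN/m; ΣW sinα = 359.3 kN/m
Resisting = 291.0 + 612.7·tan26.5° = 291.0 + 305.5 = 596.5 kN/m
FS = 596.5 / 359.3 = 1.660

FS = 1.66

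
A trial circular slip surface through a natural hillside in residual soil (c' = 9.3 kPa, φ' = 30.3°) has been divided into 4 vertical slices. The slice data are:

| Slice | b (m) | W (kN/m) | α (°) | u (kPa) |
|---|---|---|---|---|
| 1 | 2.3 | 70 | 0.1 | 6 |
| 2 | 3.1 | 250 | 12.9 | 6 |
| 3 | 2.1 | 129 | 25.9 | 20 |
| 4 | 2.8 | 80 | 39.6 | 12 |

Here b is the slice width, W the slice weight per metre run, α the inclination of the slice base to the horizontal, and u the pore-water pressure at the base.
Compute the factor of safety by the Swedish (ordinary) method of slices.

FS = 1.97

Ordinary method of slices: FS = Σ[c'·Δl_i + (W_i cosα_i − u_i·Δl_i)·tanφ'] / Σ W_i sinα_i, with Δl_i = b_i / cosα_i.
Slice 1: Δl = 2.3/cos0.1° = 2.300 m; N'_1 = 70·cos0.1° − 6·2.300 = 56.2; c'Δl = 21.39; W sinα = 0.1
Slice 2: Δl = 3.1/cos12.9° = 3.180 m; N'_2 = 250·cos12.9° − 6·3.180 = 224.6; c'Δl = 29.58; W sinα = 55.8
Slice 3: Δl = 2.1/cos25.9° = 2.334 m; N'_3 = 129·cos25.9° − 20·2.334 = 69.4; c'Δl = 21.71; W sinα = 56.3
Slice 4: Δl = 2.8/cos39.6° = 3.634 m; N'_4 = 80·cos39.6° − 12·3.634 = 18.0; c'Δl = 33.80; W sinα = 51.0
Σc'Δl = 106.5 kN/m; ΣN' = 368.2 kN/m; ΣW sinα = 163.3 kN/m
Resisting = 106.5 + 368.2·tan30.3° = 106.5 + 215.2 = 321.6 kN/m
FS = 321.6 / 163.3 = 1.970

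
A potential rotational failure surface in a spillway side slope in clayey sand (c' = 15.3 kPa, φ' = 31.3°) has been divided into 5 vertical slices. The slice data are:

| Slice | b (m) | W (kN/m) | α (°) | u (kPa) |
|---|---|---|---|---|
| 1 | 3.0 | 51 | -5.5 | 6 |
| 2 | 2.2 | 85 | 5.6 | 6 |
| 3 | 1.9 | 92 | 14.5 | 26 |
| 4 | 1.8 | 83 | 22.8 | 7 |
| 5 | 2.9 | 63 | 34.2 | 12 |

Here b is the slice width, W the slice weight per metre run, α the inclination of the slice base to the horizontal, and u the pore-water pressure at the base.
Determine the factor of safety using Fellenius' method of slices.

FS = 3.45

Ordinary method of slices: FS = Σ[c'·Δl_i + (W_i cosα_i − u_i·Δl_i)·tanφ'] / Σ W_i sinα_i, with Δl_i = b_i / cosα_i.
Slice 1: Δl = 3.0/cos(-5.5°) = 3.014 m; N'_1 = 51·cos(-5.5°) − 6·3.014 = 32.7; c'Δl = 46.11; W sinα = -4.9
Slice 2: Δl = 2.2/cos5.6° = 2.211 m; N'_2 = 85·cos5.6° − 6·2.211 = 71.3; c'Δl = 33.82; W sinα = 8.3
Slice 3: Δl = 1.9/cos14.5° = 1.963 m; N'_3 = 92·cos14.5° − 26·1.963 = 38.0; c'Δl = 30.03; W sinα = 23.0
Slice 4: Δl = 1.8/cos22.8° = 1.953 m; N'_4 = 83·cos22.8° − 7·1.953 = 62.8; c'Δl = 29.87; W sinα = 32.2
Slice 5: Δl = 2.9/cos34.2° = 3.506 m; N'_5 = 63·cos34.2° − 12·3.506 = 10.0; c'Δl = 53.65; W sinα = 35.4
Σc'Δl = 193.5 kN/m; ΣN' = 214.9 kN/m; ΣW sinα = 94.0 kN/m
Resisting = 193.5 + 214.9·tan31.3° = 193.5 + 130.7 = 324.2 kN/m
FS = 324.2 / 94.0 = 3.448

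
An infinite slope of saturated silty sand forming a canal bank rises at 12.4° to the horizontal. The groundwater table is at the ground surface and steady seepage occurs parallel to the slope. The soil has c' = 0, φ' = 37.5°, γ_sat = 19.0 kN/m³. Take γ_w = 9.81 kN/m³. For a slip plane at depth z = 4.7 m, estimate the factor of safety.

FS = 1.69

With seepage parallel to the slope and the water table at the surface, the effective normal stress on the slip plane uses the buoyant unit weight γ' = γ_sat − γ_w while the driving shear stress uses γ_sat:
FS = [c' + γ' z cos²β tanφ'] / [γ_sat z sinβ cosβ]
(For c' = 0 this reduces to FS = (γ'/γ_sat)·tanφ'/tanβ.)
γ' = 19.0 − 9.81 = 9.19 kN/m³
Numerator = 0.0 + 9.19·4.7·cos²12.4°·tan37.5° = 0.0 + 9.19·4.7·0.9539·0.7673 = 31.615 kPa
Denominator = 19.0·4.7·sin12.4°·cos12.4° = 19.0·4.7·0.2147·0.9767 = 18.729 kPa
FS = 31.615 / 18.729 = 1.688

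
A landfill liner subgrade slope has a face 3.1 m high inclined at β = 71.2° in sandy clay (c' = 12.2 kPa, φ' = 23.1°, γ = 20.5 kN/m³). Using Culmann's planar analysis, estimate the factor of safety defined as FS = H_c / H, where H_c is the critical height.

FS = 2.01

H_c = (4c'/γ) · sinβ cosφ' / [1 − cos(β − φ')]
    = (4·12.2/20.5) · sin71.2°·cos23.1° / [1 − cos48.1°]
    = 2.380 · 0.8707 / 0.3322 = 6.24 m
FS = H_c / H = 6.24 / 3.1 = 2.013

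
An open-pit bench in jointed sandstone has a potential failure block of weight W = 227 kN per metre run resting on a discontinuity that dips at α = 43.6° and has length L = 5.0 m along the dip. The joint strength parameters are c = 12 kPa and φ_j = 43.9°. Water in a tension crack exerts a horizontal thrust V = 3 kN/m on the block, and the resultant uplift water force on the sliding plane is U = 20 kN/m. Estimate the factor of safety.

FS = 1.24

Resolving the block weight along and normal to the plane and applying the Mohr–Coulomb strength on the joint:
N' = W cosα − U − V sinα = 227·cos43.6° − 20 − 3·sin43.6° = 142.3 kN/m
Driving force T = W sinα + V cosα = 227·sin43.6° + 3·cos43.6° = 158.7 kN/m
Resisting force R = c·L + N'·tanφ_j = 12·5.0 + 142.3·tan43.9° = 60.0 + 137.0 = 197.0 kN/m
FS = R / T = 197.0 / 158.7 = 1.241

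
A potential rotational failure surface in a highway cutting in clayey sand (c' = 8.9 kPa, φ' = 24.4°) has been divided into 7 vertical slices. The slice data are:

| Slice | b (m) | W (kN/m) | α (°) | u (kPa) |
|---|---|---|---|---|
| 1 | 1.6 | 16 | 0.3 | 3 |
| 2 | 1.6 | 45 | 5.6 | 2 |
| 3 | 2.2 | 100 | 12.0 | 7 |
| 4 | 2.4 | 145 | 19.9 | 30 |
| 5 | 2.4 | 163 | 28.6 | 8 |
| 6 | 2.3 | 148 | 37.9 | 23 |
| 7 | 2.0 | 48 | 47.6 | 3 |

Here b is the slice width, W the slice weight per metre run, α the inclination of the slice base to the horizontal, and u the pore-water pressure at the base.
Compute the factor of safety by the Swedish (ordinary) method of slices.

Ordinary method of slices: FS = Σ[c'·Δl_i + (W_i cosα_i − u_i·Δl_i)·tanφ'] / Σ W_i sinα_i, with Δl_i = b_i / cosα_i.
Slice 1: Δl = 1.6/cos0.3° = 1.600 m; N'_1 = 16·cos0.3° − 3·1.600 = 11.2; c'Δl = 14.24; W sinα = 0.1
Slice 2: Δl = 1.6/cos5.6° = 1.608 m; N'_2 = 45·cos5.6° − 2·1.608 = 41.6; c'Δl = 14.31; W sinα = 4.4
Slice 3: Δl = 2.2/cos12.0° = 2.249 m; N'_3 = 100·cos12.0° − 7·2.249 = 82.1; c'Δl = 20.02; W sinα = 20.8
Slice 4: Δl = 2.4/cos19.9° = 2.552 m; N'_4 = 145·cos19.9° − 30·2.552 = 59.8; c'Δl = 22.72; W sinα = 49.4
Slice 5: Δl = 2.4/cos28.6° = 2.734 m; N'_5 = 163·cos28.6° − 8·2.734 = 121.2; c'Δl = 24.33; W sinα = 78.0
Slice 6: Δl = 2.3/cos37.9° = 2.915 m; N'_6 = 148·cos37.9° − 23·2.915 = 49.7; c'Δl = 25.94; W sinα = 90.9
Slice 7: Δl = 2.0/cos47.6° = 2.966 m; N'_7 = 48·cos47.6° − 3·2.966 = 23.5; c'Δl = 26.40; W sinα = 35.4
Σc'Δl = 147.9 kN/m; ΣN' = 389.1 kN/m; ΣW sinα = 279.0 kN/m
Resisting = 147.9 + 389.1·tan24.4° = 147.9 + 176.5 = 324.4 kN/m
FS = 324.4 / 279.0 = 1.163

FS = 1.16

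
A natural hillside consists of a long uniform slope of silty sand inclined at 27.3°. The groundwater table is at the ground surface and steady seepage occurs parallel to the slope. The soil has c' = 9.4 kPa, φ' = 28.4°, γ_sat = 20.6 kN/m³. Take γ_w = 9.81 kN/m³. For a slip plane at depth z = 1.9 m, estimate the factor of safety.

With seepage parallel to the slope and the water table at the surface, the effective normal stress on the slip plane uses the buoyant unit weight γ' = γ_sat − γ_w while the driving shear stress uses γ_sat:
FS = [c' + γ' z cos²β tanφ'] / [γ_sat z sinβ cosβ]
γ' = 20.6 − 9.81 = 10.79 kN/m³
Numerator = 9.4 + 10.79·1.9·cos²27.3°·tan28.4° = 9.4 + 10.79·1.9·0.7896·0.5407 = 18.153 kPa
Denominator = 20.6·1.9·sin27.3°·cos27.3° = 20.6·1.9·0.4586·0.8886 = 15.952 kPa
FS = 18.153 / 15.952 = 1.138

FS = 1.14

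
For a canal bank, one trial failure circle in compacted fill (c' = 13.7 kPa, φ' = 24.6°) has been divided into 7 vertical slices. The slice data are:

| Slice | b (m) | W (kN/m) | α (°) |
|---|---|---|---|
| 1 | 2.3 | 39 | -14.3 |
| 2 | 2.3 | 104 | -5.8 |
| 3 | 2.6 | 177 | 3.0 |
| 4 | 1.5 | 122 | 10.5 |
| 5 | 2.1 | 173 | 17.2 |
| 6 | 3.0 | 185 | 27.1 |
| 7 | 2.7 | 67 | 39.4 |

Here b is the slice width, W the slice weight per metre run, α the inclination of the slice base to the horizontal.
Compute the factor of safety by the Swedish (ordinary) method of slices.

Ordinary method of slices: FS = Σ[c'·Δl_i + (W_i cosα_i)·tanφ'] / Σ W_i sinα_i, with Δl_i = b_i / cosα_i.
Slice 1: Δl = 2.3/cos(-14.3°) = 2.374 m; N'_1 = 39·cos(-14.3°) = 37.8; c'Δl = 32.52; W sinα = -9.6
Slice 2: Δl = 2.3/cos(-5.8°) = 2.312 m; N'_2 = 104·cos(-5.8°) = 103.5; c'Δl = 31.67; W sinα = -10.5
Slice 3: Δl = 2.6/cos3.0° = 2.604 m; N'_3 = 177·cos3.0° = 176.8; c'Δl = 35.67; W sinα = 9.3
Slice 4: Δl = 1.5/cos10.5° = 1.526 m; N'_4 = 122·cos10.5° = 120.0; c'Δl = 20.90; W sinα = 22.2
Slice 5: Δl = 2.1/cos17.2° = 2.198 m; N'_5 = 173·cos17.2° = 165.3; c'Δl = 30.12; W sinα = 51.2
Slice 6: Δl = 3.0/cos27.1° = 3.370 m; N'_6 = 185·cos27.1° = 164.7; c'Δl = 46.17; W sinα = 84.3
Slice 7: Δl = 2.7/cos39.4° = 3.494 m; N'_7 = 67·cos39.4° = 51.8; c'Δl = 47.87; W sinα = 42.5
Σc'Δl = 244.9 kN/m; ΣN' = 819.7 kN/m; ΣW sinα = 189.3 kN/m
Resisting = 244.9 + 819.7·tan24.6° = 244.9 + 375.3 = 620.2 kN/m
FS = 620.2 / 189.3 = 3.276

FS = 3.28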